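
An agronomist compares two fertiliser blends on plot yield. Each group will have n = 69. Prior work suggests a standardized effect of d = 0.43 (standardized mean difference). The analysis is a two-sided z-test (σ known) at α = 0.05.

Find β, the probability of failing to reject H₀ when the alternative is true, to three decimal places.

β ≈ 0.286

Noncentrality parameter: λ = d·√(n/2) = 0.43 × √(69/2) = 2.5257
Critical value for a two-sided test at α = 0.05: z_{α/2} = 1.960.
Power = Φ(λ − 1.960) + Φ(−λ − 1.960) = Φ(0.566) + Φ(-4.486) = 0.7142 + 0.0000 = 0.7142.
Type II error: β = 1 − power = 1 − 0.7142 = 0.2858.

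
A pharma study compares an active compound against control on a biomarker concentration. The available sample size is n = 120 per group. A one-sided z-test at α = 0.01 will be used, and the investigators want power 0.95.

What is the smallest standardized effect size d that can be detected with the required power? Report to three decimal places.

Required noncentrality: δ = z_{0.01} + z_{0.05} = 2.326 + 1.645 = 3.971.
δ = d·√(n/2) ⇒ d = δ/√(n/2) = 3.971/√(120/2) = 0.5127.

d ≈ 0.513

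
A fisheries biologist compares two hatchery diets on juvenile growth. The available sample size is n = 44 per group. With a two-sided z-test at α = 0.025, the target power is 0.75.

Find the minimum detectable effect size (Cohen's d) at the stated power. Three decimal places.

Need Φ(δ − 2.241) = 0.75, so δ = 2.241 + 0.674 = 2.916.
(Lower-tail contribution to power is negligible for δ > 0.)
δ = d·√(n/2) ⇒ d = δ/√(n/2) = 2.916/√(44/2) = 0.6217.

d ≈ 0.622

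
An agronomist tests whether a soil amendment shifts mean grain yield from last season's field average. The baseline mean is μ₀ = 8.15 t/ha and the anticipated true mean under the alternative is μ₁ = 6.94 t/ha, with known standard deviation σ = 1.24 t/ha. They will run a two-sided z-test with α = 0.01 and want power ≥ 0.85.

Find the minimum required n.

Standardized effect: d = |μ₁ − μ₀| / σ = |6.94 − 8.15| / 1.24 = 0.9758
Set Φ(δ − 2.576) = 0.85; then δ − 2.576 = Φ⁻¹(0.85) = 1.036, giving δ = 3.612.
(The Φ(−δ − z_{α/2}) term is vanishingly small for δ > 0 and is dropped in the standard sample-size formula.)
δ = d·√n ⇒ n = (δ/d)² = (3.612 / 0.9758)² = 13.70.
Rounding up, n = 14.

n = 14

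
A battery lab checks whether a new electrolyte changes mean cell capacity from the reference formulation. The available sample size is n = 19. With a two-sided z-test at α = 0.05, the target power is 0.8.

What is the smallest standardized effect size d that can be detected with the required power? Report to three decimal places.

Required noncentrality: δ = z_{0.025} + z_{0.20} = 1.960 + 0.842 = 2.802.
(The second rejection-region term Φ(−δ − z_{α/2}) is negligible and dropped.)
δ = d·√n ⇒ d = δ/√n = 2.802/√19 = 0.6427.

d ≈ 0.643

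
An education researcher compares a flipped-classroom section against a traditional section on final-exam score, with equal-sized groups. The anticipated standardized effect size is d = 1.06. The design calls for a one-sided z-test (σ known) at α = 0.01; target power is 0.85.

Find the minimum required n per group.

n = 21 per group

Set Φ(δ − 2.326) = 0.85; then δ − 2.326 = Φ⁻¹(0.85) = 1.036, giving δ = 3.363.
δ = d·√(n/2) ⇒ n = 2(δ/d)² = 2 × (3.363 / 1.06)² = 20.13.
Rounding up, n = 21 per group.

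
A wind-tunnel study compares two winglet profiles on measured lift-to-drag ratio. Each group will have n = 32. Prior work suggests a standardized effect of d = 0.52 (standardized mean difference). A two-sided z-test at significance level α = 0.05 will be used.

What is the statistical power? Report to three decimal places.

Power ≈ 0.548

Noncentrality parameter: δ = d·√(n/2) = 0.52 × √(32/2) = 2.0800
Critical value for a two-sided test at α = 0.05: z_{α/2} = 1.960.
Power = Φ(δ − 1.960) + Φ(−δ − 1.960) = Φ(0.120) + Φ(-4.040) = 0.5478 + 0.0000 = 0.5478.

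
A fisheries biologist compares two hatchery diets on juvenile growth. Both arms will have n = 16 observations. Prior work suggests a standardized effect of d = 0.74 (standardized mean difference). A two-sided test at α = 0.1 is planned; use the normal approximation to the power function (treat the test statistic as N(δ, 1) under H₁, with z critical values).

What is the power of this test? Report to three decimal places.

Power ≈ 0.673

Noncentrality parameter: δ = d·√(n/2) = 0.74 × √(16/2) = 2.0930
Two-sided α = 0.1 → critical value z_{0.05} = 1.645.
Power = Φ(δ − 1.645) + Φ(−δ − 1.645) = Φ(0.448) + Φ(-3.738) = 0.6730 + 0.0001 = 0.6731.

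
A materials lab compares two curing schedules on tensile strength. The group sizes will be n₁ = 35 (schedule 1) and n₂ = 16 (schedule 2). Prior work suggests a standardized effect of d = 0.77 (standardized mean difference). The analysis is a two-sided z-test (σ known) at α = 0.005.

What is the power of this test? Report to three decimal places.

Noncentrality parameter: δ = d / √(1/n₁ + 1/n₂) = 0.77 / √(1/35 + 1/16) = 2.5515
Critical value for a two-sided test at α = 0.005: z_{α/2} = 2.807.
Power = Φ(δ − 2.807) + Φ(−δ − 2.807) = Φ(-0.256) + Φ(-5.359) = 0.3992 + 0.0000 = 0.3992.

Power ≈ 0.399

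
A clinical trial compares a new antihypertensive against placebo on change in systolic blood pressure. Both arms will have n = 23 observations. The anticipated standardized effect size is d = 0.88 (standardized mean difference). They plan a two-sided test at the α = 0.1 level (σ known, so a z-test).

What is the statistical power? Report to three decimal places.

Power ≈ 0.910

Noncentrality parameter: δ = d·√(n/2) = 0.88 × √(23/2) = 2.9842
Critical value for a two-sided test at α = 0.1: z_{α/2} = 1.645.
Power = Φ(δ − 1.645) + Φ(−δ − 1.645) = Φ(1.339) + Φ(-4.629) = 0.9098 + 0.0000 = 0.9098.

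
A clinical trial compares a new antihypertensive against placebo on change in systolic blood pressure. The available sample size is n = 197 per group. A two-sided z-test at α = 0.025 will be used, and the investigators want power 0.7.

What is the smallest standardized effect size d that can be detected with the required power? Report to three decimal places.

Required noncentrality: δ = z_{0.0125} + z_{0.30} = 2.241 + 0.524 = 2.766.
(Lower-tail contribution to power is negligible for δ > 0.)
δ = d·√(n/2) ⇒ d = δ/√(n/2) = 2.766/√(197/2) = 0.2787.

d ≈ 0.279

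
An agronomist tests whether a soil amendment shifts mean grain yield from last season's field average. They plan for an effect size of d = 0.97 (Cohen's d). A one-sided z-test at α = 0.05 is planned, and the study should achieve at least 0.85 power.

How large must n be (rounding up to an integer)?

For power 0.85 need Φ(δ − z_{0.05}) = 0.85, so δ = z_{0.05} + z_{0.15} = 1.645 + 1.036 = 2.681.
δ = d·√n ⇒ n = (δ/d)² = (2.681 / 0.97)² = 7.64.
Round up to the next whole unit.

n = 8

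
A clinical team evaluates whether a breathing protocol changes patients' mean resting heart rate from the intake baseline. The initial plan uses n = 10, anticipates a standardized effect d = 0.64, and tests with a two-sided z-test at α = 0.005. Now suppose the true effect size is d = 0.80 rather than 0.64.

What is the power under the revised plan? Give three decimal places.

With d = 0.80: δ = d·√n = 0.80 × √10 = 2.5298. Critical value z_{0.0025} = 2.807.
Revised power = Φ(δ − 2.807) + Φ(−δ − 2.807) = Φ(-0.277) + Φ(-5.337) = 0.3908 + 0.0000 = 0.3908.

Power ≈ 0.391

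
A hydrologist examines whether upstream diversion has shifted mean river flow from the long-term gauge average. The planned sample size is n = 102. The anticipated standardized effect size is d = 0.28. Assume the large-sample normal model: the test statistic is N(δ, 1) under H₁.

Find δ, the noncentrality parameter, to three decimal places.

The noncentrality parameter scales effect size by the design's sample-size factor: δ = d·√n = 0.28 × √102 = 2.8279

δ ≈ 2.828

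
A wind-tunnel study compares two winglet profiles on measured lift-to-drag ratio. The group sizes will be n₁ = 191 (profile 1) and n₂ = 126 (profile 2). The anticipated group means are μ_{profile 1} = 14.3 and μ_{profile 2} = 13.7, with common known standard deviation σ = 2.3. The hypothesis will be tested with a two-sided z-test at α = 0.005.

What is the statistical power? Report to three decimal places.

Power ≈ 0.297

Standardized effect: d = |μ_{profile 1} − μ_{profile 2}| / σ = |14.3 − 13.7| / 2.3 = 0.2609
Noncentrality parameter: δ = d / √(1/n₁ + 1/n₂) = 0.2609 / √(1/191 + 1/126) = 2.2730
Two-sided α = 0.005 → critical value z_{0.0025} = 2.807.
Power = Φ(δ − 2.807) + Φ(−δ − 2.807) = Φ(-0.534) + Φ(-5.080) = 0.2967 + 0.0000 = 0.2967.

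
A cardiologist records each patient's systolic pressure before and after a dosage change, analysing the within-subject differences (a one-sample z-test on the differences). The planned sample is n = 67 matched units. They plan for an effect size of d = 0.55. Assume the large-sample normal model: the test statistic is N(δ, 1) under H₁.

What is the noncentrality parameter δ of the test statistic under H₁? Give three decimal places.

δ ≈ 4.502

The noncentrality parameter scales effect size by the design's sample-size factor: δ = d·√n = 0.55 × √67 = 4.5019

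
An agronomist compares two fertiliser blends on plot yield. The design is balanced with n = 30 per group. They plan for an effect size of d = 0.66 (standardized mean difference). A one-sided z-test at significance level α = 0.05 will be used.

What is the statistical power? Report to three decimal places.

Power ≈ 0.819

Noncentrality parameter: δ = d·√(n/2) = 0.66 × √(30/2) = 2.5562
One-sided α = 0.05 → critical value z_{0.05} = 1.645.
Power = P(Z > 1.645 − δ) = Φ(0.911) = 0.8189.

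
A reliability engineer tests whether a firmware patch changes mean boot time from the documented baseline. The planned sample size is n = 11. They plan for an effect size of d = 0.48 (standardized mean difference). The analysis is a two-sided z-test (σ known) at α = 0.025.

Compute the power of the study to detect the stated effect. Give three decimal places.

Noncentrality parameter: λ = d·√n = 0.48 × √11 = 1.5920
Critical value for a two-sided test at α = 0.025: z_{α/2} = 2.241.
Power = Φ(λ − 2.241) + Φ(−λ − 2.241) = Φ(-0.649) + Φ(-3.833) = 0.2580 + 0.0001 = 0.2581.

Power ≈ 0.258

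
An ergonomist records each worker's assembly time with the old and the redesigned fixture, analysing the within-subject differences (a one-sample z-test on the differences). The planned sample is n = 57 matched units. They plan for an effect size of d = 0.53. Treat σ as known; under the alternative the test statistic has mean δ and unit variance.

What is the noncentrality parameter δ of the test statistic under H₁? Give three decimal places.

δ ≈ 4.001

δ = d·√n = 0.53 × √57 = 4.0014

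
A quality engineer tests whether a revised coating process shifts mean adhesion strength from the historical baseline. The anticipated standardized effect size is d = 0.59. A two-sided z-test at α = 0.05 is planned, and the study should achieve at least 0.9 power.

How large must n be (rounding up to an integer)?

n = 31

Set Φ(δ − 1.960) = 0.9; then δ − 1.960 = Φ⁻¹(0.9) = 1.282, giving δ = 3.242.
(Ignoring the negligible lower-tail rejection probability gives the usual closed-form inversion.)
δ = d·√n ⇒ n = (δ/d)² = (3.242 / 0.59)² = 30.19.
Round up to the next whole unit.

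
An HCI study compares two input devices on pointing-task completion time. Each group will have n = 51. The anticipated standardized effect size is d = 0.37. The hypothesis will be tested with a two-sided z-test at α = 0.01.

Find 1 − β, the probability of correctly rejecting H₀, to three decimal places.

Power ≈ 0.240

Noncentrality parameter: δ = d·√(n/2) = 0.37 × √(51/2) = 1.8684
Critical value for a two-sided test at α = 0.01: z_{α/2} = 2.576.
Power = Φ(δ − 2.576) + Φ(−δ − 2.576) = Φ(-0.707) + Φ(-4.444) = 0.2397 + 0.0000 = 0.2397.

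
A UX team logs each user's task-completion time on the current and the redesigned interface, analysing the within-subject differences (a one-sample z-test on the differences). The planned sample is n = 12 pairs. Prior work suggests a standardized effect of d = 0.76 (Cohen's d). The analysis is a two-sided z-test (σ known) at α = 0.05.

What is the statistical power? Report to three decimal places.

Noncentrality parameter: δ = d·√n = 0.76 × √12 = 2.6327
Two-sided α = 0.05 → critical value z_{0.025} = 1.960.
Power = Φ(δ − 1.960) + Φ(−δ − 1.960) = Φ(0.673) + Φ(-4.593) = 0.7494 + 0.0000 = 0.7495.

Power ≈ 0.749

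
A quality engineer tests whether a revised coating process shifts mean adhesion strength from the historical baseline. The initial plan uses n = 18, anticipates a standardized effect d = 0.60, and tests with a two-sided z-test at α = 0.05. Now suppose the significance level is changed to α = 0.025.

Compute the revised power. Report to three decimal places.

δ = d·√n = 0.60 × √18 = 2.5456 (unchanged). New critical value: z_{0.0125} = 2.241.
Revised power = Φ(δ − 2.241) + Φ(−δ − 2.241) = Φ(0.304) + Φ(-4.787) = 0.6195 + 0.0000 = 0.6195.

Power ≈ 0.620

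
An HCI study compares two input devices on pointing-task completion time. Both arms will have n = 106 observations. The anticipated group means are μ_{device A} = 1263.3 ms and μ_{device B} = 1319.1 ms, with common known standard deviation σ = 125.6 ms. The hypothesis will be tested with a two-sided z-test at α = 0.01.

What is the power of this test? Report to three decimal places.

Standardized effect: d = |μ_{device A} − μ_{device B}| / σ = |1263.3 − 1319.1| / 125.6 = 0.4443
Noncentrality parameter: δ = d·√(n/2) = 0.4443 × √(106/2) = 3.2343
Two-sided α = 0.01 → critical value z_{0.005} = 2.576.
Power = Φ(δ − 2.576) + Φ(−δ − 2.576) = Φ(0.658) + Φ(-5.810) = 0.7449 + 0.0000 = 0.7449.

Power ≈ 0.745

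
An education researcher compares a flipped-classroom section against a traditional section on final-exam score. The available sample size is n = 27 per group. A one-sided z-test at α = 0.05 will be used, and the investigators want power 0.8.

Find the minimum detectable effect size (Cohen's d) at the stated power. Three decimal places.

Need Φ(δ − 1.645) = 0.8, so δ = 1.645 + 0.842 = 2.486.
δ = d·√(n/2) ⇒ d = δ/√(n/2) = 2.486/√(27/2) = 0.6767.

d ≈ 0.677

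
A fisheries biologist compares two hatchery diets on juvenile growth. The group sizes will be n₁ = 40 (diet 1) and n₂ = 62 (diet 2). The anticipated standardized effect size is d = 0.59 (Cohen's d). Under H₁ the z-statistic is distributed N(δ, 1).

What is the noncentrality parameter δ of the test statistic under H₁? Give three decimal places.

The noncentrality parameter scales effect size by the design's sample-size factor: δ = d / √(1/n₁ + 1/n₂) = 0.59 / √(1/40 + 1/62) = 2.9092

δ ≈ 2.909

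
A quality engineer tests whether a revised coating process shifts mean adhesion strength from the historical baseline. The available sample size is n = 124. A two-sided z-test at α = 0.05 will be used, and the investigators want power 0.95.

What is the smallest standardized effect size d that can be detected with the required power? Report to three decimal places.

Need Φ(δ − 1.960) = 0.95, so δ = 1.960 + 1.645 = 3.605.
(Lower-tail contribution to power is negligible for δ > 0.)
δ = d·√n ⇒ d = δ/√n = 3.605/√124 = 0.3237.

d ≈ 0.324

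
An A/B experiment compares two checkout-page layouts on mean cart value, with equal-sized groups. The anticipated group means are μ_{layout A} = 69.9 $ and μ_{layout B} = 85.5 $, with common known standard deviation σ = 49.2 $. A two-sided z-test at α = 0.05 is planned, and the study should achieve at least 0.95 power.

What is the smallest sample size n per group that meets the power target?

n = 259 per group

Standardized effect: d = |μ_{layout A} − μ_{layout B}| / σ = |69.9 − 85.5| / 49.2 = 0.3171
Set Φ(δ − 1.960) = 0.95; then δ − 1.960 = Φ⁻¹(0.95) = 1.645, giving δ = 3.605.
(For δ > 0 the lower-tail rejection region contributes negligibly to power, so the one-term inversion is standard.)
δ = d·√(n/2) ⇒ n = 2(δ/d)² = 2 × (3.605 / 0.3171)² = 258.51.
Rounding up, n = 259 per group.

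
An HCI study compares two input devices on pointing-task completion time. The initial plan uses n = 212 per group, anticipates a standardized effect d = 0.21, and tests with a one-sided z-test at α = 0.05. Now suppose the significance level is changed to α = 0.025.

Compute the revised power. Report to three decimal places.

Power ≈ 0.580

δ = d·√(n/2) = 0.21 × √(212/2) = 2.1621 (unchanged). New critical value: z_{0.025} = 1.960.
Revised power = P(Z > 1.960 − δ) = Φ(0.202) = 0.5801.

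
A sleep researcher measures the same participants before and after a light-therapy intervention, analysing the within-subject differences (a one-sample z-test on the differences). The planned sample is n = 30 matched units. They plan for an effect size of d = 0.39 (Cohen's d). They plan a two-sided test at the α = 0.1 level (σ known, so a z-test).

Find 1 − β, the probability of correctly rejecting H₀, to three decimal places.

Power ≈ 0.688

Noncentrality parameter: δ = d·√n = 0.39 × √30 = 2.1361
Critical value for a two-sided test at α = 0.1: z_{α/2} = 1.645.
Power = Φ(δ − 1.645) + Φ(−δ − 1.645) = Φ(0.491) + Φ(-3.781) = 0.6884 + 0.0001 = 0.6885.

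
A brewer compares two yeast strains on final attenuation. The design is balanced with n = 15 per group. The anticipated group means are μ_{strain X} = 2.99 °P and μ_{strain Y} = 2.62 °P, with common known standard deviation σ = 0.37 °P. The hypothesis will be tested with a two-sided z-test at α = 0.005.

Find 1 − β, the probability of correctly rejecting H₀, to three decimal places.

Power ≈ 0.473

Standardized effect: d = |μ_{strain X} − μ_{strain Y}| / σ = |2.99 − 2.62| / 0.37 = 1.0000
Noncentrality parameter: δ = d·√(n/2) = 1.0000 × √(15/2) = 2.7386
Critical value for a two-sided test at α = 0.005: z_{α/2} = 2.807.
Power = Φ(δ − 2.807) + Φ(−δ − 2.807) = Φ(-0.068) + Φ(-5.546) = 0.4727 + 0.0000 = 0.4727.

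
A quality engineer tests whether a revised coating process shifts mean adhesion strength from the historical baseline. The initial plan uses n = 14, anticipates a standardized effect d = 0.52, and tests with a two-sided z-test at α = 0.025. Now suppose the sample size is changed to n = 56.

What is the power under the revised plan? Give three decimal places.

With n = 56: δ = d·√n = 0.52 × √56 = 3.8913. Critical value z_{0.0125} = 2.241.
Revised power = Φ(δ − 2.241) + Φ(−δ − 2.241) = Φ(1.650) + Φ(-6.133) = 0.9505 + 0.0000 = 0.9505.

Power ≈ 0.951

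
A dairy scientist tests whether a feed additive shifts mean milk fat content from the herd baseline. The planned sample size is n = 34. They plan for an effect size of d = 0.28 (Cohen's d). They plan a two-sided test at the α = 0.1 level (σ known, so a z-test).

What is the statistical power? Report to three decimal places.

Power ≈ 0.496

Noncentrality parameter: δ = d·√n = 0.28 × √34 = 1.6327
Critical value for a two-sided test at α = 0.1: z_{α/2} = 1.645.
Power = Φ(δ − 1.645) + Φ(−δ − 1.645) = Φ(-0.012) + Φ(-3.278) = 0.4951 + 0.0005 = 0.4957.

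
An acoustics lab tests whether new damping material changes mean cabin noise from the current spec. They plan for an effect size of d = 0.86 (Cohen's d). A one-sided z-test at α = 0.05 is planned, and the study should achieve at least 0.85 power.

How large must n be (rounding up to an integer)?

Set Φ(δ − 1.645) = 0.85; then δ − 1.645 = Φ⁻¹(0.85) = 1.036, giving δ = 2.681.
δ = d·√n ⇒ n = (δ/d)² = (2.681 / 0.86)² = 9.72.
Round up to the next whole unit.

n = 10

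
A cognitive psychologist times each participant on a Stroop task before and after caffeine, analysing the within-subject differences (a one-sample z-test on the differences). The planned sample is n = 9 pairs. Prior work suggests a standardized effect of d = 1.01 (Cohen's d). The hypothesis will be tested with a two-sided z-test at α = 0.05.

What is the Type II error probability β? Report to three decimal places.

β ≈ 0.142

Noncentrality parameter: δ = d·√n = 1.01 × √9 = 3.0300
Critical value for a two-sided test at α = 0.05: z_{α/2} = 1.960.
Power = Φ(δ − 1.960) + Φ(−δ − 1.960) = Φ(1.070) + Φ(-4.990) = 0.8577 + 0.0000 = 0.8577.
Type II error: β = 1 − power = 1 − 0.8577 = 0.1423.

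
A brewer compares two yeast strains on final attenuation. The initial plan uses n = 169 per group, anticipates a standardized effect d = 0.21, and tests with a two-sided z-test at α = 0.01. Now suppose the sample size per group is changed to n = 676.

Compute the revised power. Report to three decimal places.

With n = 676 per group: δ = d·√(n/2) = 0.21 × √(676/2) = 3.8608. Critical value z_{0.005} = 2.576.
Revised power = Φ(δ − 2.576) + Φ(−δ − 2.576) = Φ(1.285) + Φ(-6.437) = 0.9006 + 0.0000 = 0.9006.

Power ≈ 0.901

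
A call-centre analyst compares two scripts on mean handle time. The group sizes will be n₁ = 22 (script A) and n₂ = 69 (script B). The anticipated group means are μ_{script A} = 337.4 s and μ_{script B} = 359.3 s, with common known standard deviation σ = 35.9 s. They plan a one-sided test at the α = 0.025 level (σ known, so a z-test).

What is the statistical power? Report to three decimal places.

Power ≈ 0.702

Standardized effect: d = |μ_{script A} − μ_{script B}| / σ = |337.4 − 359.3| / 35.9 = 0.6100
Noncentrality parameter: δ = d / √(1/n₁ + 1/n₂) = 0.6100 / √(1/22 + 1/69) = 2.4915
One-sided α = 0.025 → critical value z_{0.025} = 1.960.
Power = Φ(δ − 1.960) = Φ(0.532) = 0.7025.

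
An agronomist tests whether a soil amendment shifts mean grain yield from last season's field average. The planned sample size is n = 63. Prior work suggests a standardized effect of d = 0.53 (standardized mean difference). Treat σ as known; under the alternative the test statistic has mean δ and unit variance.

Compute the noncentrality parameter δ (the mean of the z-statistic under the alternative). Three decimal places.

δ ≈ 4.207

δ = d·√n = 0.53 × √63 = 4.2067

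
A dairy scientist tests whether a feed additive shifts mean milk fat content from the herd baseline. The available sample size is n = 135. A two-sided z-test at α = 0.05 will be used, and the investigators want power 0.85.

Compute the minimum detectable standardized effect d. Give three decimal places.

d ≈ 0.258

Required noncentrality: δ = z_{0.025} + z_{0.15} = 1.960 + 1.036 = 2.996.
(Lower-tail contribution to power is negligible for δ > 0.)
δ = d·√n ⇒ d = δ/√n = 2.996/√135 = 0.2579.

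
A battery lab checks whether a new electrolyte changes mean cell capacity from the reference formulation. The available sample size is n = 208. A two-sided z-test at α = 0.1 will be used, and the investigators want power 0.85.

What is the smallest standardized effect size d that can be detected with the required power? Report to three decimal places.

d ≈ 0.186

Need Φ(δ − 1.645) = 0.85, so δ = 1.645 + 1.036 = 2.681.
(Lower-tail contribution to power is negligible for δ > 0.)
δ = d·√n ⇒ d = δ/√n = 2.681/√208 = 0.1859.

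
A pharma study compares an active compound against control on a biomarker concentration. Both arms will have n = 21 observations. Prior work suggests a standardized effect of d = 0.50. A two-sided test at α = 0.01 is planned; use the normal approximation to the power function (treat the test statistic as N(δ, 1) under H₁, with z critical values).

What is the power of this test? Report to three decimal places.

Power ≈ 0.170

Noncentrality parameter: δ = d·√(n/2) = 0.50 × √(21/2) = 1.6202
Two-sided α = 0.01 → critical value z_{0.005} = 2.576.
Power = Φ(δ − 2.576) + Φ(−δ − 2.576) = Φ(-0.956) + Φ(-4.196) = 0.1696 + 0.0000 = 0.1696.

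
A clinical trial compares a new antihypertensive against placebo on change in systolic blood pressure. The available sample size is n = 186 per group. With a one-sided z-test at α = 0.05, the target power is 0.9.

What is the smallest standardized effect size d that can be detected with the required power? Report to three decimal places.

Required noncentrality: δ = z_{0.05} + z_{0.10} = 1.645 + 1.282 = 2.926.
δ = d·√(n/2) ⇒ d = δ/√(n/2) = 2.926/√(186/2) = 0.3035.

d ≈ 0.303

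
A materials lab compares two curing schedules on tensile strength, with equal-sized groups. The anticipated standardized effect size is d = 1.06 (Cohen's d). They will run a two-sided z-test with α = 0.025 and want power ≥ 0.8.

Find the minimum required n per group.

n = 17 per group

Set Φ(δ − 2.241) = 0.8; then δ − 2.241 = Φ⁻¹(0.8) = 0.842, giving δ = 3.083.
(The Φ(−δ − z_{α/2}) term is vanishingly small for δ > 0 and is dropped in the standard sample-size formula.)
δ = d·√(n/2) ⇒ n = 2(δ/d)² = 2 × (3.083 / 1.06)² = 16.92.
Rounding up, n = 17 per group.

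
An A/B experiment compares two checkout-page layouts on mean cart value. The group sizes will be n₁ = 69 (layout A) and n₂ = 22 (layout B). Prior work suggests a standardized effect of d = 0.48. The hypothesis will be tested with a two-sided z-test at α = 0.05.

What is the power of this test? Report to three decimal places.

Noncentrality parameter: δ = d / √(1/n₁ + 1/n₂) = 0.48 / √(1/69 + 1/22) = 1.9605
Two-sided α = 0.05 → critical value z_{0.025} = 1.960.
Power = Φ(δ − 1.960) + Φ(−δ − 1.960) = Φ(0.000) + Φ(-3.920) = 0.5002 + 0.0000 = 0.5002.

Power ≈ 0.500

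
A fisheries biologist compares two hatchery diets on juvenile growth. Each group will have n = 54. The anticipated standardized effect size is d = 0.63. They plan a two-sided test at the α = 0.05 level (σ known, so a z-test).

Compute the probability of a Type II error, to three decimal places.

β ≈ 0.094

Noncentrality parameter: δ = d·√(n/2) = 0.63 × √(54/2) = 3.2736
Critical value for a two-sided test at α = 0.05: z_{α/2} = 1.960.
Power = Φ(δ − 1.960) + Φ(−δ − 1.960) = Φ(1.314) + Φ(-5.234) = 0.9055 + 0.0000 = 0.9055.
Type II error: β = 1 − power = 1 − 0.9055 = 0.0945.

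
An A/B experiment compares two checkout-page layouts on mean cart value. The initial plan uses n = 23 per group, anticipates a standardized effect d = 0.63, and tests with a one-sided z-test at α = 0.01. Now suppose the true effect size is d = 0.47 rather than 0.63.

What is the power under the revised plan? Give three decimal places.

Power ≈ 0.232

With d = 0.47: δ = d·√(n/2) = 0.47 × √(23/2) = 1.5938. Critical value z_{0.01} = 2.326.
Revised power = P(Z > 2.326 − δ) = Φ(-0.733) = 0.2319.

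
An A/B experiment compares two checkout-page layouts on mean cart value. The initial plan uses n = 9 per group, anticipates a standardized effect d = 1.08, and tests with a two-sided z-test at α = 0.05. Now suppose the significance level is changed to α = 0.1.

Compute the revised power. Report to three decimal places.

δ = d·√(n/2) = 1.08 × √(9/2) = 2.2910 (unchanged). New critical value: z_{0.05} = 1.645.
Revised power = Φ(δ − 1.645) + Φ(−δ − 1.645) = Φ(0.646) + Φ(-3.936) = 0.7409 + 0.0000 = 0.7410.

Power ≈ 0.741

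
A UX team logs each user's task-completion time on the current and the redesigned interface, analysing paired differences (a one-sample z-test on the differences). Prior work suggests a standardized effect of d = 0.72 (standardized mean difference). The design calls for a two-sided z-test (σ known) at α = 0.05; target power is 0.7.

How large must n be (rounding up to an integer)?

For power 0.7 need Φ(δ − z_{0.025}) = 0.7, so δ = z_{0.025} + z_{0.30} = 1.960 + 0.524 = 2.484.
(The Φ(−δ − z_{α/2}) term is vanishingly small for δ > 0 and is dropped in the standard sample-size formula.)
δ = d·√n ⇒ n = (δ/d)² = (2.484 / 0.72)² = 11.91.
Rounding up, n = 12.

n = 12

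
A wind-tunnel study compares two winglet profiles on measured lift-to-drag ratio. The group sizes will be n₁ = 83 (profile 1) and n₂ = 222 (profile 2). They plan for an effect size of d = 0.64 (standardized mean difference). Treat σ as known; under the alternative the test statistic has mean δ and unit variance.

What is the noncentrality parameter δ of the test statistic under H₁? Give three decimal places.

δ ≈ 4.974

The noncentrality parameter scales effect size by the design's sample-size factor: δ = d / √(1/n₁ + 1/n₂) = 0.64 / √(1/83 + 1/222) = 4.9745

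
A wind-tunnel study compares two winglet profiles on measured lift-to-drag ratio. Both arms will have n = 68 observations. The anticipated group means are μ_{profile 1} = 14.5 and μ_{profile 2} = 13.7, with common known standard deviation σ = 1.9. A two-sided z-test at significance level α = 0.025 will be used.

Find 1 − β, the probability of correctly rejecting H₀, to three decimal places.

Power ≈ 0.585

Standardized effect: d = |μ_{profile 1} − μ_{profile 2}| / σ = |14.5 − 13.7| / 1.9 = 0.4211
Noncentrality parameter: δ = d·√(n/2) = 0.4211 × √(68/2) = 2.4551
Critical value for a two-sided test at α = 0.025: z_{α/2} = 2.241.
Power = Φ(δ − 2.241) + Φ(−δ − 2.241) = Φ(0.214) + Φ(-4.697) = 0.5846 + 0.0000 = 0.5846.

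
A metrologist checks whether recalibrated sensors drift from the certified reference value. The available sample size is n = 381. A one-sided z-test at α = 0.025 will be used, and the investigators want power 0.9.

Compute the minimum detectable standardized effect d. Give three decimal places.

Required noncentrality: δ = z_{0.025} + z_{0.10} = 1.960 + 1.282 = 3.242.
δ = d·√n ⇒ d = δ/√n = 3.242/√381 = 0.1661.

d ≈ 0.166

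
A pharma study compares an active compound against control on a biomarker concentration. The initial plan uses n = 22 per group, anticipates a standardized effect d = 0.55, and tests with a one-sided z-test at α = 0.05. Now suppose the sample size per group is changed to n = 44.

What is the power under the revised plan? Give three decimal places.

With n = 44 per group: δ = d·√(n/2) = 0.55 × √(44/2) = 2.5797. Critical value z_{0.05} = 1.645.
Revised power = Φ(δ − 1.645) = Φ(0.935) = 0.8251.

Power ≈ 0.825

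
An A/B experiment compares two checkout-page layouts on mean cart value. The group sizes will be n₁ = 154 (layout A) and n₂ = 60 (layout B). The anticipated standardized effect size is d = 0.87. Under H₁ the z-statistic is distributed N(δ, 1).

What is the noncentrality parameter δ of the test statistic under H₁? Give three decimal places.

δ ≈ 5.717

The noncentrality parameter scales effect size by the design's sample-size factor: δ = d / √(1/n₁ + 1/n₂) = 0.87 / √(1/154 + 1/60) = 5.7167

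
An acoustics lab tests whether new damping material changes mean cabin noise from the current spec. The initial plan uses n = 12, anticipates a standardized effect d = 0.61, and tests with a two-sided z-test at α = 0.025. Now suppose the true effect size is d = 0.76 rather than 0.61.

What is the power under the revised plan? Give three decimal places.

Power ≈ 0.652

With d = 0.76: δ = d·√n = 0.76 × √12 = 2.6327. Critical value z_{0.0125} = 2.241.
Revised power = Φ(δ − 2.241) + Φ(−δ − 2.241) = Φ(0.391) + Φ(-4.874) = 0.6522 + 0.0000 = 0.6522.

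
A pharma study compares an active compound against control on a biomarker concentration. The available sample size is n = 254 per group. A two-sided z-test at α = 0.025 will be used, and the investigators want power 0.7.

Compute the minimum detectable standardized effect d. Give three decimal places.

Required noncentrality: δ = z_{0.0125} + z_{0.30} = 2.241 + 0.524 = 2.766.
(The second rejection-region term Φ(−δ − z_{α/2}) is negligible and dropped.)
δ = d·√(n/2) ⇒ d = δ/√(n/2) = 2.766/√(254/2) = 0.2454.

d ≈ 0.245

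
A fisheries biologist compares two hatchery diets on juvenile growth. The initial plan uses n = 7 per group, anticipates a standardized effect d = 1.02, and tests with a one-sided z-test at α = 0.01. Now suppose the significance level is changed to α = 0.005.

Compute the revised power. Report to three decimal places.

δ = d·√(n/2) = 1.02 × √(7/2) = 1.9082 (unchanged). New critical value: z_{0.005} = 2.576.
Revised power = P(Z > 2.576 − δ) = Φ(-0.668) = 0.2522.

Power ≈ 0.252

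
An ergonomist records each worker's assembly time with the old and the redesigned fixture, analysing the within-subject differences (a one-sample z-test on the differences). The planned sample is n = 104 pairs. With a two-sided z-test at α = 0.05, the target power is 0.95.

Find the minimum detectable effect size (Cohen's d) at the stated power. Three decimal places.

d ≈ 0.353

Required noncentrality: δ = z_{0.025} + z_{0.05} = 1.960 + 1.645 = 3.605.
(The second rejection-region term Φ(−δ − z_{α/2}) is negligible and dropped.)
δ = d·√n ⇒ d = δ/√n = 3.605/√104 = 0.3535.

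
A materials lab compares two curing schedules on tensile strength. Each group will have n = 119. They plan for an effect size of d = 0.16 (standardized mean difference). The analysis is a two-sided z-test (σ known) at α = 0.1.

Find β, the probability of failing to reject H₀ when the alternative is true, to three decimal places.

β ≈ 0.657

Noncentrality parameter: δ = d·√(n/2) = 0.16 × √(119/2) = 1.2342
Critical value for a two-sided test at α = 0.1: z_{α/2} = 1.645.
Power = Φ(δ − 1.645) + Φ(−δ − 1.645) = Φ(-0.411) + Φ(-2.879) = 0.3407 + 0.0020 = 0.3427.
Type II error: β = 1 − power = 1 − 0.3427 = 0.6573.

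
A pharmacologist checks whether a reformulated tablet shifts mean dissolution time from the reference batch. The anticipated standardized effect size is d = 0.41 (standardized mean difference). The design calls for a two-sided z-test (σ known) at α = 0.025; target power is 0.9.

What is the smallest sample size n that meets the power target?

n = 74

For power 0.9 need Φ(δ − z_{0.0125}) = 0.9, so δ = z_{0.0125} + z_{0.10} = 2.241 + 1.282 = 3.523.
(Ignoring the negligible lower-tail rejection probability gives the usual closed-form inversion.)
δ = d·√n ⇒ n = (δ/d)² = (3.523 / 0.41)² = 73.83.
Rounding up, n = 74.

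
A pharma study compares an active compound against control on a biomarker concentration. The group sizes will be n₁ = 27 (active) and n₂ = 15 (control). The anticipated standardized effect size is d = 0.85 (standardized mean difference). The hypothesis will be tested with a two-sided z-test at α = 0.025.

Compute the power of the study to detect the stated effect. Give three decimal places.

Noncentrality parameter: δ = d / √(1/n₁ + 1/n₂) = 0.85 / √(1/27 + 1/15) = 2.6395
Critical value for a two-sided test at α = 0.025: z_{α/2} = 2.241.
Power = Φ(δ − 2.241) + Φ(−δ − 2.241) = Φ(0.398) + Φ(-4.881) = 0.6547 + 0.0000 = 0.6547.

Power ≈ 0.655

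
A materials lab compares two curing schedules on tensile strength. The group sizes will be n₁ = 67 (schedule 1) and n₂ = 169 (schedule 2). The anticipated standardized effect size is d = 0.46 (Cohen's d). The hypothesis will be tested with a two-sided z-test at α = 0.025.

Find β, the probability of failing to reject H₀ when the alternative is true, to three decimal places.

β ≈ 0.172

Noncentrality parameter: δ = d / √(1/n₁ + 1/n₂) = 0.46 / √(1/67 + 1/169) = 3.1863
Two-sided α = 0.025 → critical value z_{0.0125} = 2.241.
Power = Φ(δ − 2.241) + Φ(−δ − 2.241) = Φ(0.945) + Φ(-5.428) = 0.8276 + 0.0000 = 0.8276.
Type II error: β = 1 − power = 1 − 0.8276 = 0.1724.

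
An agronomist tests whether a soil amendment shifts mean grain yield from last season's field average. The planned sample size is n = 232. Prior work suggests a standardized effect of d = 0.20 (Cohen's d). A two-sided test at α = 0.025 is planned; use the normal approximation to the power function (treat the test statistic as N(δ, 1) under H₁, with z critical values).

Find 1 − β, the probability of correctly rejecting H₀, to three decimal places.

Power ≈ 0.790

Noncentrality parameter: δ = d·√n = 0.20 × √232 = 3.0463
Two-sided α = 0.025 → critical value z_{0.0125} = 2.241.
Power = Φ(δ − 2.241) + Φ(−δ − 2.241) = Φ(0.805) + Φ(-5.288) = 0.7896 + 0.0000 = 0.7896.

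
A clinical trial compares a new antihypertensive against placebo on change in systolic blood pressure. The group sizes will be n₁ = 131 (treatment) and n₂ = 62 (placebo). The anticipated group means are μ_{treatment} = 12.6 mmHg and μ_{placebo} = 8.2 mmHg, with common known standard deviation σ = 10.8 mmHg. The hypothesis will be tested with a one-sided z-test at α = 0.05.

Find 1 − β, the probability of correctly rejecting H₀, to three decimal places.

Standardized effect: d = |μ_{treatment} − μ_{placebo}| / σ = |12.6 − 8.2| / 10.8 = 0.4074
Noncentrality parameter: λ = d / √(1/n₁ + 1/n₂) = 0.4074 / √(1/131 + 1/62) = 2.6429
Critical value for a one-sided test at α = 0.05: z_α = 1.645.
Power = Φ(λ − 1.645) = Φ(0.998) = 0.8409.

Power ≈ 0.841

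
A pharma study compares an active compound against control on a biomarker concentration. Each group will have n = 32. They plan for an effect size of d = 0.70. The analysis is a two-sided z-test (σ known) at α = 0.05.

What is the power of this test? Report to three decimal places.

Noncentrality parameter: δ = d·√(n/2) = 0.70 × √(32/2) = 2.8000
Critical value for a two-sided test at α = 0.05: z_{α/2} = 1.960.
Power = Φ(δ − 1.960) + Φ(−δ − 1.960) = Φ(0.840) + Φ(-4.760) = 0.7996 + 0.0000 = 0.7996.

Power ≈ 0.800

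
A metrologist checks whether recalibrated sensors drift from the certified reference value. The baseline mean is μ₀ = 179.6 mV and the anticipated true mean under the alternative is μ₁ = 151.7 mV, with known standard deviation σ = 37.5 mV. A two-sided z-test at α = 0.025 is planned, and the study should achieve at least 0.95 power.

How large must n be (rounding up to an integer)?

n = 28

Standardized effect: d = |μ₁ − μ₀| / σ = |151.7 − 179.6| / 37.5 = 0.7440
Set Φ(δ − 2.241) = 0.95; then δ − 2.241 = Φ⁻¹(0.95) = 1.645, giving δ = 3.886.
(For δ > 0 the lower-tail rejection region contributes negligibly to power, so the one-term inversion is standard.)
δ = d·√n ⇒ n = (δ/d)² = (3.886 / 0.7440)² = 27.28.
Round up to the next whole unit.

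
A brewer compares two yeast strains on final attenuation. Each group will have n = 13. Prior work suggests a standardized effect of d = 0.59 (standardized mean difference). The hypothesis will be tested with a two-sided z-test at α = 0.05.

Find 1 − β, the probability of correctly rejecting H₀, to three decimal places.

Noncentrality parameter: δ = d·√(n/2) = 0.59 × √(13/2) = 1.5042
Critical value for a two-sided test at α = 0.05: z_{α/2} = 1.960.
Power = Φ(δ − 1.960) + Φ(−δ − 1.960) = Φ(-0.456) + Φ(-3.464) = 0.3243 + 0.0003 = 0.3245.

Power ≈ 0.325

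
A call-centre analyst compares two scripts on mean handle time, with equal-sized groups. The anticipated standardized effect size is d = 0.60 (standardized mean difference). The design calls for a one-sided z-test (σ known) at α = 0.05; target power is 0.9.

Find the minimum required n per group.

n = 48 per group

For power 0.9 need Φ(δ − z_{0.05}) = 0.9, so δ = z_{0.05} + z_{0.10} = 1.645 + 1.282 = 2.926.
δ = d·√(n/2) ⇒ n = 2(δ/d)² = 2 × (2.926 / 0.60)² = 47.58.
Round up to the next whole unit.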